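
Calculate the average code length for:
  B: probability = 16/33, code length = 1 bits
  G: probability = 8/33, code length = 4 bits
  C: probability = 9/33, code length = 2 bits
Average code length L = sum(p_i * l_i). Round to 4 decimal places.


Weighted contributions p_i * l_i:
  B: (16/33) * 1 = 16/33
  G: (8/33) * 4 = 32/33
  C: (9/33) * 2 = 18/33
Sum = (16 + 32 + 18)/33 = 66/33

L = 66/33 = 2.0000 bits/symbol


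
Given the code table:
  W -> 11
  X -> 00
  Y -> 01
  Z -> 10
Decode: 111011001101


Decoding:
11 -> W
10 -> Z
11 -> W
00 -> X
11 -> W
01 -> Y


Result: WZWXWY


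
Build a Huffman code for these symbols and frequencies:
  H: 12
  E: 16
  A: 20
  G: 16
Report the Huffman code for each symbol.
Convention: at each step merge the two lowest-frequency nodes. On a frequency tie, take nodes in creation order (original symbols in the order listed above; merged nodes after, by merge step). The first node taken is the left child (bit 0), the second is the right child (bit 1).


Huffman tree construction:
Step 1: Merge H(12) + E(16) = 28
Step 2: Merge G(16) + A(20) = 36
Step 3: Merge (H+E)(28) + (G+A)(36) = 64
Read each symbol's code off the tree from the root (left child = 0, right child = 1).

Codes:
  H: 00 (length 2)
  E: 01 (length 2)
  A: 11 (length 2)
  G: 10 (length 2)
Average code length: 128/64 = 2.0000 bits/symbol


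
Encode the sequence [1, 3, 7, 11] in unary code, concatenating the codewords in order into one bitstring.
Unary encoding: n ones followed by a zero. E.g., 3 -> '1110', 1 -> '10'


Encode each number as n ones followed by a terminating 0:
  1 -> 10 (2 bits)
  3 -> 1110 (4 bits)
  7 -> 11111110 (8 bits)
  11 -> 111111111110 (12 bits)
Total length = 2 + 4 + 8 + 12 = 26 bits.

Unary([1, 3, 7, 11]) = 10111011111110111111111110 (26 bits)


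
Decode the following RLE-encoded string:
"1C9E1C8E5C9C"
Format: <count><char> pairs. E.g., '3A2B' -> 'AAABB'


Expanding each <count><char> pair:
  1C -> 'C'
  9E -> 'EEEEEEEEE'
  1C -> 'C'
  8E -> 'EEEEEEEE'
  5C -> 'CCCCC'
  9C -> 'CCCCCCCCC'

Decoded = CEEEEEEEEECEEEEEEEECCCCCCCCCCCCCC


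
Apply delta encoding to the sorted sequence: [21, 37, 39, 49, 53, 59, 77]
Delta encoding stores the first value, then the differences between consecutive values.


First value: 21
Deltas:
  37 - 21 = 16
  39 - 37 = 2
  49 - 39 = 10
  53 - 49 = 4
  59 - 53 = 6
  77 - 59 = 18


Delta encoded: [21, 16, 2, 10, 4, 6, 18]


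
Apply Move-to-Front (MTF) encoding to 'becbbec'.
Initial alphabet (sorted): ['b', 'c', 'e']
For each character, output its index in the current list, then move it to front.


MTF encoding:
'b': index 0 in ['b', 'c', 'e'] -> ['b', 'c', 'e']
'e': index 2 in ['b', 'c', 'e'] -> ['e', 'b', 'c']
'c': index 2 in ['e', 'b', 'c'] -> ['c', 'e', 'b']
'b': index 2 in ['c', 'e', 'b'] -> ['b', 'c', 'e']
'b': index 0 in ['b', 'c', 'e'] -> ['b', 'c', 'e']
'e': index 2 in ['b', 'c', 'e'] -> ['e', 'b', 'c']
'c': index 2 in ['e', 'b', 'c'] -> ['c', 'e', 'b']


Output: [0, 2, 2, 2, 0, 2, 2]


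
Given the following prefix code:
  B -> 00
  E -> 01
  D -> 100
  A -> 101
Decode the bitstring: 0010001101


Decoding step by step:
Bits 00 -> B
Bits 100 -> D
Bits 01 -> E
Bits 101 -> A


Decoded message: BDEA


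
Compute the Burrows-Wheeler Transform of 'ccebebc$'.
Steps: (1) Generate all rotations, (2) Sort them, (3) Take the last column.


Rotations (sorted):
  0: $ccebebc -> last char: c
  1: bc$ccebe -> last char: e
  2: bebc$cce -> last char: e
  3: c$ccebeb -> last char: b
  4: ccebebc$ -> last char: $
  5: cebebc$c -> last char: c
  6: ebc$cceb -> last char: b
  7: ebebc$cc -> last char: c


BWT = ceeb$cbc


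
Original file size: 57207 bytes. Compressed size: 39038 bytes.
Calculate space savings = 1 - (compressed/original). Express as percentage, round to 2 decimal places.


ratio = compressed/original = 39038/57207 = 0.682399
savings = 1 - ratio = 1 - 0.682399 = 0.317601
as a percentage: 0.317601 * 100 = 31.76%

Space savings = 1 - 39038/57207 = 31.76%


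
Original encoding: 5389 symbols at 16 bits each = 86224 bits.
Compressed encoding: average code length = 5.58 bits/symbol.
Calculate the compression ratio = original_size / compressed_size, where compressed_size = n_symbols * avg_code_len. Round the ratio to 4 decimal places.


original_size = n_symbols * orig_bits = 5389 * 16 = 86224 bits
compressed_size = n_symbols * avg_code_len = 5389 * 5.58 = 30070.62 bits
ratio = original_size / compressed_size = 86224 / 30070.62 = 2.8674

Compression ratio = 2.8674


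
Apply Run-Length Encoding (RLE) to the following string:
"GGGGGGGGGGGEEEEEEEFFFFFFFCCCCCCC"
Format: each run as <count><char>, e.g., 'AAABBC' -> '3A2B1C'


Scanning runs left to right:
  i=0: run of 'G' x 11 -> '11G'
  i=11: run of 'E' x 7 -> '7E'
  i=18: run of 'F' x 7 -> '7F'
  i=25: run of 'C' x 7 -> '7C'

RLE = 11G7E7F7C


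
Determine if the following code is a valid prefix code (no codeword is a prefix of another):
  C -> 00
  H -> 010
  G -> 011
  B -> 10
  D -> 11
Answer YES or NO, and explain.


Checking each pair (does one codeword prefix another?):
  C='00' vs H='010': no prefix
  C='00' vs G='011': no prefix
  C='00' vs B='10': no prefix
  C='00' vs D='11': no prefix
  H='010' vs C='00': no prefix
  H='010' vs G='011': no prefix
  H='010' vs B='10': no prefix
  H='010' vs D='11': no prefix
  G='011' vs C='00': no prefix
  G='011' vs H='010': no prefix
  G='011' vs B='10': no prefix
  G='011' vs D='11': no prefix
  B='10' vs C='00': no prefix
  B='10' vs H='010': no prefix
  B='10' vs G='011': no prefix
  B='10' vs D='11': no prefix
  D='11' vs C='00': no prefix
  D='11' vs H='010': no prefix
  D='11' vs G='011': no prefix
  D='11' vs B='10': no prefix
No violation found over all pairs.

YES -- this is a valid prefix code. No codeword is a prefix of any other codeword.


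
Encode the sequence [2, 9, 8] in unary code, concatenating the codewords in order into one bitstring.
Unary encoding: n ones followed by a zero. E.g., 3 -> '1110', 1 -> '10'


Encode each number as n ones followed by a terminating 0:
  2 -> 110 (3 bits)
  9 -> 1111111110 (10 bits)
  8 -> 111111110 (9 bits)
Total length = 3 + 10 + 9 = 22 bits.

Unary([2, 9, 8]) = 1101111111110111111110 (22 bits)


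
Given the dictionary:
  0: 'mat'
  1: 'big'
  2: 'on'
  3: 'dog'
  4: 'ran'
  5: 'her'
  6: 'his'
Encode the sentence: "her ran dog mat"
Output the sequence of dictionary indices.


Look up each word in the dictionary:
  'her' -> 5
  'ran' -> 4
  'dog' -> 3
  'mat' -> 0

Encoded: [5, 4, 3, 0]


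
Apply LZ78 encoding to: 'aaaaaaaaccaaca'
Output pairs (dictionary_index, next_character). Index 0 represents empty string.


LZ78 encoding steps:
Dictionary: {0: ''}
Step 1: w='' (idx 0), next='a' -> output (0, 'a'), add 'a' as idx 1
Step 2: w='a' (idx 1), next='a' -> output (1, 'a'), add 'aa' as idx 2
Step 3: w='aa' (idx 2), next='a' -> output (2, 'a'), add 'aaa' as idx 3
Step 4: w='aa' (idx 2), next='c' -> output (2, 'c'), add 'aac' as idx 4
Step 5: w='' (idx 0), next='c' -> output (0, 'c'), add 'c' as idx 5
Step 6: w='aac' (idx 4), next='a' -> output (4, 'a'), add 'aaca' as idx 6


Encoded: [(0, 'a'), (1, 'a'), (2, 'a'), (2, 'c'), (0, 'c'), (4, 'a')]


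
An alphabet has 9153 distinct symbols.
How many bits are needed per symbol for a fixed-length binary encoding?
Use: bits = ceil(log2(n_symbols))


log2(9153) = 13.16
Bracket: 2^13 = 8192 < 9153 <= 2^14 = 16384
So ceil(log2(9153)) = 14

bits = ceil(log2(9153)) = ceil(13.16) = 14 bits


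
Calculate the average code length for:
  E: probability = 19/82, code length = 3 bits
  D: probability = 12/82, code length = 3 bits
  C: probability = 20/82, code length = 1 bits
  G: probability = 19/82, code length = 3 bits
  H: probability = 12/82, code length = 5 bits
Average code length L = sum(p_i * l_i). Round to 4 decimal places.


Weighted contributions p_i * l_i:
  E: (19/82) * 3 = 57/82
  D: (12/82) * 3 = 36/82
  C: (20/82) * 1 = 20/82
  G: (19/82) * 3 = 57/82
  H: (12/82) * 5 = 60/82
Sum = (57 + 36 + 20 + 57 + 60)/82 = 230/82

L = 230/82 = 2.8049 bits/symbol


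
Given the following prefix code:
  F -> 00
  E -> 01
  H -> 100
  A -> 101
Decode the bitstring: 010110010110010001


Decoding step by step:
Bits 01 -> E
Bits 01 -> E
Bits 100 -> H
Bits 101 -> A
Bits 100 -> H
Bits 100 -> H
Bits 01 -> E


Decoded message: EEHAHHE


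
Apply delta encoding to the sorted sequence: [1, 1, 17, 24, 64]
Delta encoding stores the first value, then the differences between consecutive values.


First value: 1
Deltas:
  1 - 1 = 0
  17 - 1 = 16
  24 - 17 = 7
  64 - 24 = 40


Delta encoded: [1, 0, 16, 7, 40]


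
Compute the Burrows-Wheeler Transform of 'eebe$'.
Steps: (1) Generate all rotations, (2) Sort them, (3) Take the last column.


Rotations (sorted):
  0: $eebe -> last char: e
  1: be$ee -> last char: e
  2: e$eeb -> last char: b
  3: ebe$e -> last char: e
  4: eebe$ -> last char: $


BWT = eebe$


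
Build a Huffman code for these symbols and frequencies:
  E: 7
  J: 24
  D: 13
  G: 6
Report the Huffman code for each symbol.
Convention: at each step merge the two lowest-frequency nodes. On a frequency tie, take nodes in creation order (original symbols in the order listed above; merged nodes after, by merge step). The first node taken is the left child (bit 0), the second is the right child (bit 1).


Huffman tree construction:
Step 1: Merge G(6) + E(7) = 13
Step 2: Merge D(13) + (G+E)(13) = 26
Step 3: Merge J(24) + (D+(G+E))(26) = 50
Read each symbol's code off the tree from the root (left child = 0, right child = 1).

Codes:
  E: 111 (length 3)
  J: 0 (length 1)
  D: 10 (length 2)
  G: 110 (length 3)
Average code length: 89/50 = 1.7800 bits/symbol


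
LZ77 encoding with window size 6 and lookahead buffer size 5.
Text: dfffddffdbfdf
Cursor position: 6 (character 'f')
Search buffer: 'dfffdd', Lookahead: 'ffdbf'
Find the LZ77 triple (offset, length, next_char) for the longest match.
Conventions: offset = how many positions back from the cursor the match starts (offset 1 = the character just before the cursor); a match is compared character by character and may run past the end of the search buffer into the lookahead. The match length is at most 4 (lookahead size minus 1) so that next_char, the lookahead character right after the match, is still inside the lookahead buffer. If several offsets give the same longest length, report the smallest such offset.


Try each offset into the search buffer:
  offset=1 (pos 5, char 'd'): match length 0
  offset=2 (pos 4, char 'd'): match length 0
  offset=3 (pos 3, char 'f'): match length 1
  offset=4 (pos 2, char 'f'): match length 3
  offset=5 (pos 1, char 'f'): match length 2
  offset=6 (pos 0, char 'd'): match length 0
Longest match has length 3 at offset 4.
next_char = character at position 6 + 3 = 9 -> 'b'

Best match: offset=4, length=3 (matching 'ffd' starting at position 2)
LZ77 triple: (4, 3, 'b')


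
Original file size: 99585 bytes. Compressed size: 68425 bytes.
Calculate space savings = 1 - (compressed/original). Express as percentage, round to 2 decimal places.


ratio = compressed/original = 68425/99585 = 0.687101
savings = 1 - ratio = 1 - 0.687101 = 0.312899
as a percentage: 0.312899 * 100 = 31.29%

Space savings = 1 - 68425/99585 = 31.29%


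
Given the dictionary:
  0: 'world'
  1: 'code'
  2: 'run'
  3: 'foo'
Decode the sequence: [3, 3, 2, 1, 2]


Look up each index in the dictionary:
  3 -> 'foo'
  3 -> 'foo'
  2 -> 'run'
  1 -> 'code'
  2 -> 'run'

Decoded: "foo foo run code run"


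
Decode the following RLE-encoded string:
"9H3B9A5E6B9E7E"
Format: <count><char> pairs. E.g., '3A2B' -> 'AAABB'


Expanding each <count><char> pair:
  9H -> 'HHHHHHHHH'
  3B -> 'BBB'
  9A -> 'AAAAAAAAA'
  5E -> 'EEEEE'
  6B -> 'BBBBBB'
  9E -> 'EEEEEEEEE'
  7E -> 'EEEEEEE'

Decoded = HHHHHHHHHBBBAAAAAAAAAEEEEEBBBBBBEEEEEEEEEEEEEEEE


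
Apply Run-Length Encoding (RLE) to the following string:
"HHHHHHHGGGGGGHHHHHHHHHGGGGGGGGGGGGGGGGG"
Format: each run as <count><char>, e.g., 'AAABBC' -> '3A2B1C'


Scanning runs left to right:
  i=0: run of 'H' x 7 -> '7H'
  i=7: run of 'G' x 6 -> '6G'
  i=13: run of 'H' x 9 -> '9H'
  i=22: run of 'G' x 17 -> '17G'

RLE = 7H6G9H17G


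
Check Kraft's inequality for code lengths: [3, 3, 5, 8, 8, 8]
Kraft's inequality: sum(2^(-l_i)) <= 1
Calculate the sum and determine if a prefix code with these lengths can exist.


Sum = 2^(-3) + 2^(-3) + 2^(-5) + 2^(-8) + 2^(-8) + 2^(-8)
    = 0.125 + 0.125 + 0.03125 + 0.00390625 + 0.00390625 + 0.00390625
    = 75/256 = 0.29296875
Since 0.29296875 <= 1, Kraft's inequality IS satisfied.
A prefix code with these lengths CAN exist.

Kraft sum = 0.29296875. Satisfied.


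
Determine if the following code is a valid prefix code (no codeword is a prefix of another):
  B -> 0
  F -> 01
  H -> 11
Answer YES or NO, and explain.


Checking each pair (does one codeword prefix another?):
  B='0' vs F='01': prefix -- VIOLATION

NO -- this is NOT a valid prefix code. B (0) is a prefix of F (01).


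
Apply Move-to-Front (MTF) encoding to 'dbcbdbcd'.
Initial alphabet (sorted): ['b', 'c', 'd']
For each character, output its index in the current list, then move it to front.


MTF encoding:
'd': index 2 in ['b', 'c', 'd'] -> ['d', 'b', 'c']
'b': index 1 in ['d', 'b', 'c'] -> ['b', 'd', 'c']
'c': index 2 in ['b', 'd', 'c'] -> ['c', 'b', 'd']
'b': index 1 in ['c', 'b', 'd'] -> ['b', 'c', 'd']
'd': index 2 in ['b', 'c', 'd'] -> ['d', 'b', 'c']
'b': index 1 in ['d', 'b', 'c'] -> ['b', 'd', 'c']
'c': index 2 in ['b', 'd', 'c'] -> ['c', 'b', 'd']
'd': index 2 in ['c', 'b', 'd'] -> ['d', 'c', 'b']


Output: [2, 1, 2, 1, 2, 1, 2, 2]


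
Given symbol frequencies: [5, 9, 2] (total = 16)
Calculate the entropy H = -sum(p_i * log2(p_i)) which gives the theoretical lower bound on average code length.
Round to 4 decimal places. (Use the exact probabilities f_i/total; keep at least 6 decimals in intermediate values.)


Per-symbol terms -p_i * log2(p_i) with p_i = f_i/16:
  p = 5/16 = 0.312500: log2(p) = -1.678072, -p*log2(p) = 0.524397
  p = 9/16 = 0.562500: log2(p) = -0.830075, -p*log2(p) = 0.466917
  p = 2/16 = 0.125000: log2(p) = -3.000000, -p*log2(p) = 0.375000
H = 0.524397 + 0.466917 + 0.375000 = 1.366314

H = 1.3663 bits/symbol


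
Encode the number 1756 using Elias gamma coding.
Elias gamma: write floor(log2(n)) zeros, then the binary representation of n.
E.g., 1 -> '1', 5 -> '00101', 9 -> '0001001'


num_bits = floor(log2(1756)) + 1 = 11
leading_zeros = num_bits - 1 = 10
binary(1756) = 11011011100

Elias gamma(1756) = '0000000000' + '11011011100' = 000000000011011011100 (21 bits)


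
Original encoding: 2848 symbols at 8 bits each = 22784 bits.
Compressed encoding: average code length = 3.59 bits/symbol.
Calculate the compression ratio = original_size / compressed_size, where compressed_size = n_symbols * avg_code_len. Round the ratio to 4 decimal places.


original_size = n_symbols * orig_bits = 2848 * 8 = 22784 bits
compressed_size = n_symbols * avg_code_len = 2848 * 3.59 = 10224.32 bits
ratio = original_size / compressed_size = 22784 / 10224.32 = 2.2284

Compression ratio = 2.2284


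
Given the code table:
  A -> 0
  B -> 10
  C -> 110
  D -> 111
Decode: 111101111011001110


Decoding:
111 -> D
10 -> B
111 -> D
10 -> B
110 -> C
0 -> A
111 -> D
0 -> A


Result: DBDBCADA


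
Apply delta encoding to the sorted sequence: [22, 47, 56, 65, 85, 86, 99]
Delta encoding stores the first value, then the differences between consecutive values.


First value: 22
Deltas:
  47 - 22 = 25
  56 - 47 = 9
  65 - 56 = 9
  85 - 65 = 20
  86 - 85 = 1
  99 - 86 = 13


Delta encoded: [22, 25, 9, 9, 20, 1, 13]


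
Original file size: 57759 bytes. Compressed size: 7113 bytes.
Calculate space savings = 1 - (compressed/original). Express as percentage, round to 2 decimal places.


ratio = compressed/original = 7113/57759 = 0.12315
savings = 1 - ratio = 1 - 0.12315 = 0.87685
as a percentage: 0.87685 * 100 = 87.69%

Space savings = 1 - 7113/57759 = 87.69%


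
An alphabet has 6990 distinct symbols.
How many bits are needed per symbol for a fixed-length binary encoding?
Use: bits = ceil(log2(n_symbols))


log2(6990) = 12.7711
Bracket: 2^12 = 4096 < 6990 <= 2^13 = 8192
So ceil(log2(6990)) = 13

bits = ceil(log2(6990)) = ceil(12.7711) = 13 bits


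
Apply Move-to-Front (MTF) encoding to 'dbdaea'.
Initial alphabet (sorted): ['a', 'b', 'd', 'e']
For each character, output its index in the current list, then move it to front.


MTF encoding:
'd': index 2 in ['a', 'b', 'd', 'e'] -> ['d', 'a', 'b', 'e']
'b': index 2 in ['d', 'a', 'b', 'e'] -> ['b', 'd', 'a', 'e']
'd': index 1 in ['b', 'd', 'a', 'e'] -> ['d', 'b', 'a', 'e']
'a': index 2 in ['d', 'b', 'a', 'e'] -> ['a', 'd', 'b', 'e']
'e': index 3 in ['a', 'd', 'b', 'e'] -> ['e', 'a', 'd', 'b']
'a': index 1 in ['e', 'a', 'd', 'b'] -> ['a', 'e', 'd', 'b']


Output: [2, 2, 1, 2, 3, 1]


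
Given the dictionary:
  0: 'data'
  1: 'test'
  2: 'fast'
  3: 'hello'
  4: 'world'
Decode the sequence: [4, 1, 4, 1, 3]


Look up each index in the dictionary:
  4 -> 'world'
  1 -> 'test'
  4 -> 'world'
  1 -> 'test'
  3 -> 'hello'

Decoded: "world test world test hello"


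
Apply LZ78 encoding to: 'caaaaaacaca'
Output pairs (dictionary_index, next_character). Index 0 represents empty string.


LZ78 encoding steps:
Dictionary: {0: ''}
Step 1: w='' (idx 0), next='c' -> output (0, 'c'), add 'c' as idx 1
Step 2: w='' (idx 0), next='a' -> output (0, 'a'), add 'a' as idx 2
Step 3: w='a' (idx 2), next='a' -> output (2, 'a'), add 'aa' as idx 3
Step 4: w='aa' (idx 3), next='a' -> output (3, 'a'), add 'aaa' as idx 4
Step 5: w='c' (idx 1), next='a' -> output (1, 'a'), add 'ca' as idx 5
Step 6: w='ca' (idx 5), end of input -> output (5, '')


Encoded: [(0, 'c'), (0, 'a'), (2, 'a'), (3, 'a'), (1, 'a'), (5, '')]


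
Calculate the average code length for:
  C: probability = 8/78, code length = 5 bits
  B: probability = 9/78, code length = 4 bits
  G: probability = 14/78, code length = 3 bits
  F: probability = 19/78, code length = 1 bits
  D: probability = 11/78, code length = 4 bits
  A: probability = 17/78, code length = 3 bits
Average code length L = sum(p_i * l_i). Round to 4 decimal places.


Weighted contributions p_i * l_i:
  C: (8/78) * 5 = 40/78
  B: (9/78) * 4 = 36/78
  G: (14/78) * 3 = 42/78
  F: (19/78) * 1 = 19/78
  D: (11/78) * 4 = 44/78
  A: (17/78) * 3 = 51/78
Sum = (40 + 36 + 42 + 19 + 44 + 51)/78 = 232/78

L = 232/78 = 2.9744 bits/symbol


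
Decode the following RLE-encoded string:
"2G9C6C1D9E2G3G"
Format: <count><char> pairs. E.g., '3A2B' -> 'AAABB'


Expanding each <count><char> pair:
  2G -> 'GG'
  9C -> 'CCCCCCCCC'
  6C -> 'CCCCCC'
  1D -> 'D'
  9E -> 'EEEEEEEEE'
  2G -> 'GG'
  3G -> 'GGG'

Decoded = GGCCCCCCCCCCCCCCCDEEEEEEEEEGGGGG


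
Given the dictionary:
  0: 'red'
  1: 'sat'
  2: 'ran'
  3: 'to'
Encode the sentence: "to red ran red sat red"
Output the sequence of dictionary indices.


Look up each word in the dictionary:
  'to' -> 3
  'red' -> 0
  'ran' -> 2
  'red' -> 0
  'sat' -> 1
  'red' -> 0

Encoded: [3, 0, 2, 0, 1, 0]


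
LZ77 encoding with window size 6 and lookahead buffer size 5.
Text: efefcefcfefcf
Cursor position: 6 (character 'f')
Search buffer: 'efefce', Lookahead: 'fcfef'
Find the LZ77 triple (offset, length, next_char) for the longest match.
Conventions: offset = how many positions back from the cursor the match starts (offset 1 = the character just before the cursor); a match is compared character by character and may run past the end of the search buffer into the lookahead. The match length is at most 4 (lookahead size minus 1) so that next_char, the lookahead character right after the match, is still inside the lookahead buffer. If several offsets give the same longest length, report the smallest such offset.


Try each offset into the search buffer:
  offset=1 (pos 5, char 'e'): match length 0
  offset=2 (pos 4, char 'c'): match length 0
  offset=3 (pos 3, char 'f'): match length 2
  offset=4 (pos 2, char 'e'): match length 0
  offset=5 (pos 1, char 'f'): match length 1
  offset=6 (pos 0, char 'e'): match length 0
Longest match has length 2 at offset 3.
next_char = character at position 6 + 2 = 8 -> 'f'

Best match: offset=3, length=2 (matching 'fc' starting at position 3)
LZ77 triple: (3, 2, 'f')


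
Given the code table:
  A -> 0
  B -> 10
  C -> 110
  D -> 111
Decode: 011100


Decoding:
0 -> A
111 -> D
0 -> A
0 -> A


Result: ADAA


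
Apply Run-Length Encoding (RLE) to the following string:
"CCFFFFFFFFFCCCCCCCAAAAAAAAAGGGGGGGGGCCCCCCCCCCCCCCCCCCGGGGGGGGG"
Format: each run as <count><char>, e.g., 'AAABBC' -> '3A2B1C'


Scanning runs left to right:
  i=0: run of 'C' x 2 -> '2C'
  i=2: run of 'F' x 9 -> '9F'
  i=11: run of 'C' x 7 -> '7C'
  i=18: run of 'A' x 9 -> '9A'
  i=27: run of 'G' x 9 -> '9G'
  i=36: run of 'C' x 18 -> '18C'
  i=54: run of 'G' x 9 -> '9G'

RLE = 2C9F7C9A9G18C9G


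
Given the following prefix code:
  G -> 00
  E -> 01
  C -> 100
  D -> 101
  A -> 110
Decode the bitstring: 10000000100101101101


Decoding step by step:
Bits 100 -> C
Bits 00 -> G
Bits 00 -> G
Bits 01 -> E
Bits 00 -> G
Bits 101 -> D
Bits 101 -> D
Bits 101 -> D


Decoded message: CGGEGDDD


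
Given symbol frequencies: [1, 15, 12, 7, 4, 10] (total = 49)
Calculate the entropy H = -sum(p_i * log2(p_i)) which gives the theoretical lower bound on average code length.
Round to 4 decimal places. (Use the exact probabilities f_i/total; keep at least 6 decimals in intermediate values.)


Per-symbol terms -p_i * log2(p_i) with p_i = f_i/49:
  p = 1/49 = 0.020408: log2(p) = -5.614710, -p*log2(p) = 0.114586
  p = 15/49 = 0.306122: log2(p) = -1.707819, -p*log2(p) = 0.522802
  p = 12/49 = 0.244898: log2(p) = -2.029747, -p*log2(p) = 0.497081
  p = 7/49 = 0.142857: log2(p) = -2.807355, -p*log2(p) = 0.401051
  p = 4/49 = 0.081633: log2(p) = -3.614710, -p*log2(p) = 0.295078
  p = 10/49 = 0.204082: log2(p) = -2.292782, -p*log2(p) = 0.467915
H = 0.114586 + 0.522802 + 0.497081 + 0.401051 + 0.295078 + 0.467915 = 2.298513

H = 2.2985 bits/symbol


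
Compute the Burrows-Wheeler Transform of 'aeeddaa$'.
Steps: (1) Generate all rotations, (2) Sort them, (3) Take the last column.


Rotations (sorted):
  0: $aeeddaa -> last char: a
  1: a$aeedda -> last char: a
  2: aa$aeedd -> last char: d
  3: aeeddaa$ -> last char: $
  4: daa$aeed -> last char: d
  5: ddaa$aee -> last char: e
  6: eddaa$ae -> last char: e
  7: eeddaa$a -> last char: a


BWT = aad$deea


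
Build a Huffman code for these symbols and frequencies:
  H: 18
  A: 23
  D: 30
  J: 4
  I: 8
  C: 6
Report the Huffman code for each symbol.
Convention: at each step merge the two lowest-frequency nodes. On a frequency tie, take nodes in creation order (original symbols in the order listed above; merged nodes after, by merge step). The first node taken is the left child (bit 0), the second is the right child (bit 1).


Huffman tree construction:
Step 1: Merge J(4) + C(6) = 10
Step 2: Merge I(8) + (J+C)(10) = 18
Step 3: Merge H(18) + (I+(J+C))(18) = 36
Step 4: Merge A(23) + D(30) = 53
Step 5: Merge (H+(I+(J+C)))(36) + (A+D)(53) = 89
Read each symbol's code off the tree from the root (left child = 0, right child = 1).

Codes:
  H: 00 (length 2)
  A: 10 (length 2)
  D: 11 (length 2)
  J: 0110 (length 4)
  I: 010 (length 3)
  C: 0111 (length 4)
Average code length: 206/89 = 2.3146 bits/symbol


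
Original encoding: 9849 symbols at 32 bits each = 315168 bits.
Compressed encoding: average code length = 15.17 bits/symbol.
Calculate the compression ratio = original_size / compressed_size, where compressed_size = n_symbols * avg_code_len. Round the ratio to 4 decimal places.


original_size = n_symbols * orig_bits = 9849 * 32 = 315168 bits
compressed_size = n_symbols * avg_code_len = 9849 * 15.17 = 149409.33 bits
ratio = original_size / compressed_size = 315168 / 149409.33 = 2.1094

Compression ratio = 2.1094


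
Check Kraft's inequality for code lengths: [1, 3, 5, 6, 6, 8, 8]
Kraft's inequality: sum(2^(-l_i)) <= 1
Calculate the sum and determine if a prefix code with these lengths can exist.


Sum = 2^(-1) + 2^(-3) + 2^(-5) + 2^(-6) + 2^(-6) + 2^(-8) + 2^(-8)
    = 0.5 + 0.125 + 0.03125 + 0.015625 + 0.015625 + 0.00390625 + 0.00390625
    = 178/256 = 0.6953125
Since 0.6953125 <= 1, Kraft's inequality IS satisfied.
A prefix code with these lengths CAN exist.

Kraft sum = 0.6953125. Satisfied.


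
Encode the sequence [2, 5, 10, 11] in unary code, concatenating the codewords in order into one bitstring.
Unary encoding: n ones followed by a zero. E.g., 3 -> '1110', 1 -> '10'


Encode each number as n ones followed by a terminating 0:
  2 -> 110 (3 bits)
  5 -> 111110 (6 bits)
  10 -> 11111111110 (11 bits)
  11 -> 111111111110 (12 bits)
Total length = 3 + 6 + 11 + 12 = 32 bits.

Unary([2, 5, 10, 11]) = 11011111011111111110111111111110 (32 bits)


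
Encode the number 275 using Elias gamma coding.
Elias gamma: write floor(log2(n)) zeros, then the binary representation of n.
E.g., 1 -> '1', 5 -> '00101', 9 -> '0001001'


num_bits = floor(log2(275)) + 1 = 9
leading_zeros = num_bits - 1 = 8
binary(275) = 100010011

Elias gamma(275) = '00000000' + '100010011' = 00000000100010011 (17 bits)


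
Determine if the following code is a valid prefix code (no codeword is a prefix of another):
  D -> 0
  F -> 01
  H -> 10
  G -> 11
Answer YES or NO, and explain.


Checking each pair (does one codeword prefix another?):
  D='0' vs F='01': prefix -- VIOLATION

NO -- this is NOT a valid prefix code. D (0) is a prefix of F (01).


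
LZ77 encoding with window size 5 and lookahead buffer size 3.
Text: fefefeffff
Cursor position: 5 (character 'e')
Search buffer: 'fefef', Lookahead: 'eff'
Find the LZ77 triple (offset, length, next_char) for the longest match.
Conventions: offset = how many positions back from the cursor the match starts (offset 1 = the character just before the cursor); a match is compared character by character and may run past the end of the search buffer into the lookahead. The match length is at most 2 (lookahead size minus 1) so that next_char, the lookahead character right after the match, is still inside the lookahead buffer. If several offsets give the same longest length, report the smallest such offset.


Try each offset into the search buffer:
  offset=1 (pos 4, char 'f'): match length 0
  offset=2 (pos 3, char 'e'): match length 2
  offset=3 (pos 2, char 'f'): match length 0
  offset=4 (pos 1, char 'e'): match length 2
  offset=5 (pos 0, char 'f'): match length 0
Longest match has length 2, found at offsets 2, 4; take the smallest, offset 2.
next_char = character at position 5 + 2 = 7 -> 'f'

Best match: offset=2, length=2 (matching 'ef' starting at position 3)
LZ77 triple: (2, 2, 'f')


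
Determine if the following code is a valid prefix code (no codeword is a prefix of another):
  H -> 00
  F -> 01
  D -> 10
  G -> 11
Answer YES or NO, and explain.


Checking each pair (does one codeword prefix another?):
  H='00' vs F='01': no prefix
  H='00' vs D='10': no prefix
  H='00' vs G='11': no prefix
  F='01' vs H='00': no prefix
  F='01' vs D='10': no prefix
  F='01' vs G='11': no prefix
  D='10' vs H='00': no prefix
  D='10' vs F='01': no prefix
  D='10' vs G='11': no prefix
  G='11' vs H='00': no prefix
  G='11' vs F='01': no prefix
  G='11' vs D='10': no prefix
No violation found over all pairs.

YES -- this is a valid prefix code. No codeword is a prefix of any other codeword.


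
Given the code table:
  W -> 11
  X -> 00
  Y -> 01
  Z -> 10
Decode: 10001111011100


Decoding:
10 -> Z
00 -> X
11 -> W
11 -> W
01 -> Y
11 -> W
00 -> X


Result: ZXWWYWX


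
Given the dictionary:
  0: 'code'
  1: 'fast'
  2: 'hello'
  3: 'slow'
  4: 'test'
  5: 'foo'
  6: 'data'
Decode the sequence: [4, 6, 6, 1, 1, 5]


Look up each index in the dictionary:
  4 -> 'test'
  6 -> 'data'
  6 -> 'data'
  1 -> 'fast'
  1 -> 'fast'
  5 -> 'foo'

Decoded: "test data data fast fast foo"


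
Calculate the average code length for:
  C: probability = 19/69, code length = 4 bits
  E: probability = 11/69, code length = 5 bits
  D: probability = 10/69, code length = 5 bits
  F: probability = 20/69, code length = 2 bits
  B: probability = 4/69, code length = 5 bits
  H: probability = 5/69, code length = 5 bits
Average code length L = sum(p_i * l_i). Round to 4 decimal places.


Weighted contributions p_i * l_i:
  C: (19/69) * 4 = 76/69
  E: (11/69) * 5 = 55/69
  D: (10/69) * 5 = 50/69
  F: (20/69) * 2 = 40/69
  B: (4/69) * 5 = 20/69
  H: (5/69) * 5 = 25/69
Sum = (76 + 55 + 50 + 40 + 20 + 25)/69 = 266/69

L = 266/69 = 3.8551 bits/symbol


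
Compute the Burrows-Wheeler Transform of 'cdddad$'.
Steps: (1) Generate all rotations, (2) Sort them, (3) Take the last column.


Rotations (sorted):
  0: $cdddad -> last char: d
  1: ad$cddd -> last char: d
  2: cdddad$ -> last char: $
  3: d$cddda -> last char: a
  4: dad$cdd -> last char: d
  5: ddad$cd -> last char: d
  6: dddad$c -> last char: c


BWT = dd$addc


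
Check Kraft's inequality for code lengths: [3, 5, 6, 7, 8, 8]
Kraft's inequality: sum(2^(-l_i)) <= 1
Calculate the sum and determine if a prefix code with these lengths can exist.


Sum = 2^(-3) + 2^(-5) + 2^(-6) + 2^(-7) + 2^(-8) + 2^(-8)
    = 0.125 + 0.03125 + 0.015625 + 0.0078125 + 0.00390625 + 0.00390625
    = 48/256 = 0.1875
Since 0.1875 <= 1, Kraft's inequality IS satisfied.
A prefix code with these lengths CAN exist.

Kraft sum = 0.1875. Satisfied.


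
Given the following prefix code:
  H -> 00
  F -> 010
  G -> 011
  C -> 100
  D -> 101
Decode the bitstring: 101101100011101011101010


Decoding step by step:
Bits 101 -> D
Bits 101 -> D
Bits 100 -> C
Bits 011 -> G
Bits 101 -> D
Bits 011 -> G
Bits 101 -> D
Bits 010 -> F


Decoded message: DDCGDGDF


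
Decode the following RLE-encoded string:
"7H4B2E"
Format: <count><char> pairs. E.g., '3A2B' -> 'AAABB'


Expanding each <count><char> pair:
  7H -> 'HHHHHHH'
  4B -> 'BBBB'
  2E -> 'EE'

Decoded = HHHHHHHBBBBEE


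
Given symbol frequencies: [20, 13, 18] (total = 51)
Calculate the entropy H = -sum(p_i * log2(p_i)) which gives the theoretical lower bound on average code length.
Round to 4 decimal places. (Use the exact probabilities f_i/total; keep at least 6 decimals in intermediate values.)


Per-symbol terms -p_i * log2(p_i) with p_i = f_i/51:
  p = 20/51 = 0.392157: log2(p) = -1.350497, -p*log2(p) = 0.529607
  p = 13/51 = 0.254902: log2(p) = -1.971986, -p*log2(p) = 0.502663
  p = 18/51 = 0.352941: log2(p) = -1.502500, -p*log2(p) = 0.530294
H = 0.529607 + 0.502663 + 0.530294 = 1.562564

H = 1.5626 bits/symbol


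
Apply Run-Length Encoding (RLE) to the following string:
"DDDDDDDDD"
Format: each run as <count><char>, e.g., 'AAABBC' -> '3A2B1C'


Scanning runs left to right:
  i=0: run of 'D' x 9 -> '9D'

RLE = 9D


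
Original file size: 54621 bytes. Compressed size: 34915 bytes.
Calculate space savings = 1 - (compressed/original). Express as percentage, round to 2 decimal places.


ratio = compressed/original = 34915/54621 = 0.639223
savings = 1 - ratio = 1 - 0.639223 = 0.360777
as a percentage: 0.360777 * 100 = 36.08%

Space savings = 1 - 34915/54621 = 36.08%


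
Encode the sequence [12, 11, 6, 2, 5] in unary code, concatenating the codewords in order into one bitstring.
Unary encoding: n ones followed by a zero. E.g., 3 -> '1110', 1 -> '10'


Encode each number as n ones followed by a terminating 0:
  12 -> 1111111111110 (13 bits)
  11 -> 111111111110 (12 bits)
  6 -> 1111110 (7 bits)
  2 -> 110 (3 bits)
  5 -> 111110 (6 bits)
Total length = 13 + 12 + 7 + 3 + 6 = 41 bits.

Unary([12, 11, 6, 2, 5]) = 11111111111101111111111101111110110111110 (41 bits)


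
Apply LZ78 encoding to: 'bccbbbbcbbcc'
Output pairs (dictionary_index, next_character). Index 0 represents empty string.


LZ78 encoding steps:
Dictionary: {0: ''}
Step 1: w='' (idx 0), next='b' -> output (0, 'b'), add 'b' as idx 1
Step 2: w='' (idx 0), next='c' -> output (0, 'c'), add 'c' as idx 2
Step 3: w='c' (idx 2), next='b' -> output (2, 'b'), add 'cb' as idx 3
Step 4: w='b' (idx 1), next='b' -> output (1, 'b'), add 'bb' as idx 4
Step 5: w='b' (idx 1), next='c' -> output (1, 'c'), add 'bc' as idx 5
Step 6: w='bb' (idx 4), next='c' -> output (4, 'c'), add 'bbc' as idx 6
Step 7: w='c' (idx 2), end of input -> output (2, '')


Encoded: [(0, 'b'), (0, 'c'), (2, 'b'), (1, 'b'), (1, 'c'), (4, 'c'), (2, '')]


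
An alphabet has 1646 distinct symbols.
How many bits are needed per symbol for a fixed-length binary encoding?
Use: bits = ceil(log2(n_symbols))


log2(1646) = 10.6847
Bracket: 2^10 = 1024 < 1646 <= 2^11 = 2048
So ceil(log2(1646)) = 11

bits = ceil(log2(1646)) = ceil(10.6847) = 11 bits


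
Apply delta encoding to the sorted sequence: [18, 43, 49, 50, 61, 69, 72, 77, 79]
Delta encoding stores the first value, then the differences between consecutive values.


First value: 18
Deltas:
  43 - 18 = 25
  49 - 43 = 6
  50 - 49 = 1
  61 - 50 = 11
  69 - 61 = 8
  72 - 69 = 3
  77 - 72 = 5
  79 - 77 = 2


Delta encoded: [18, 25, 6, 1, 11, 8, 3, 5, 2]


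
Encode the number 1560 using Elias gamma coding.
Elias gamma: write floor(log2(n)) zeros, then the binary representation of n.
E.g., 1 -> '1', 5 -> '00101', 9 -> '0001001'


num_bits = floor(log2(1560)) + 1 = 11
leading_zeros = num_bits - 1 = 10
binary(1560) = 11000011000

Elias gamma(1560) = '0000000000' + '11000011000' = 000000000011000011000 (21 bits)


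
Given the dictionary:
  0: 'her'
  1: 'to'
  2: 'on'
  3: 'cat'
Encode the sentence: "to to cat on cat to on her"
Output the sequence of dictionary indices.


Look up each word in the dictionary:
  'to' -> 1
  'to' -> 1
  'cat' -> 3
  'on' -> 2
  'cat' -> 3
  'to' -> 1
  'on' -> 2
  'her' -> 0

Encoded: [1, 1, 3, 2, 3, 1, 2, 0]


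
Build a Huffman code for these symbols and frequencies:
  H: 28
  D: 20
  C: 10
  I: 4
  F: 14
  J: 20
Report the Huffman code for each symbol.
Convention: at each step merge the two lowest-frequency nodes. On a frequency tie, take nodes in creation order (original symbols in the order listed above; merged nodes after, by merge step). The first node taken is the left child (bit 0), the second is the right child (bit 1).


Huffman tree construction:
Step 1: Merge I(4) + C(10) = 14
Step 2: Merge F(14) + (I+C)(14) = 28
Step 3: Merge D(20) + J(20) = 40
Step 4: Merge H(28) + (F+(I+C))(28) = 56
Step 5: Merge (D+J)(40) + (H+(F+(I+C)))(56) = 96
Read each symbol's code off the tree from the root (left child = 0, right child = 1).

Codes:
  H: 10 (length 2)
  D: 00 (length 2)
  C: 1111 (length 4)
  I: 1110 (length 4)
  F: 110 (length 3)
  J: 01 (length 2)
Average code length: 234/96 = 2.4375 bits/symbol


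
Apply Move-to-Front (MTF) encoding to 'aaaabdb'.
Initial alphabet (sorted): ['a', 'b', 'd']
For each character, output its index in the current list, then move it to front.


MTF encoding:
'a': index 0 in ['a', 'b', 'd'] -> ['a', 'b', 'd']
'a': index 0 in ['a', 'b', 'd'] -> ['a', 'b', 'd']
'a': index 0 in ['a', 'b', 'd'] -> ['a', 'b', 'd']
'a': index 0 in ['a', 'b', 'd'] -> ['a', 'b', 'd']
'b': index 1 in ['a', 'b', 'd'] -> ['b', 'a', 'd']
'd': index 2 in ['b', 'a', 'd'] -> ['d', 'b', 'a']
'b': index 1 in ['d', 'b', 'a'] -> ['b', 'd', 'a']


Output: [0, 0, 0, 0, 1, 2, 1]


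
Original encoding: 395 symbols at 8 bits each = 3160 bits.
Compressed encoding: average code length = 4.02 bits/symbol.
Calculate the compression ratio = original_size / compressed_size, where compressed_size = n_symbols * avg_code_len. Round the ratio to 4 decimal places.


original_size = n_symbols * orig_bits = 395 * 8 = 3160 bits
compressed_size = n_symbols * avg_code_len = 395 * 4.02 = 1587.9 bits
ratio = original_size / compressed_size = 3160 / 1587.9 = 1.99

Compression ratio = 1.99


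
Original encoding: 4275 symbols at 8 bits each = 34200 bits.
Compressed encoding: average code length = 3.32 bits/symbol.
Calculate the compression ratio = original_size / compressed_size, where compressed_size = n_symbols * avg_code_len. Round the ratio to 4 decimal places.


original_size = n_symbols * orig_bits = 4275 * 8 = 34200 bits
compressed_size = n_symbols * avg_code_len = 4275 * 3.32 = 14193.0 bits
ratio = original_size / compressed_size = 34200 / 14193.0 = 2.4096

Compression ratio = 2.4096


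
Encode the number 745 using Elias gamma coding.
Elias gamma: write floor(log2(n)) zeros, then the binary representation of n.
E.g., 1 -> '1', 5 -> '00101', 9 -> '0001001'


num_bits = floor(log2(745)) + 1 = 10
leading_zeros = num_bits - 1 = 9
binary(745) = 1011101001

Elias gamma(745) = '000000000' + '1011101001' = 0000000001011101001 (19 bits)


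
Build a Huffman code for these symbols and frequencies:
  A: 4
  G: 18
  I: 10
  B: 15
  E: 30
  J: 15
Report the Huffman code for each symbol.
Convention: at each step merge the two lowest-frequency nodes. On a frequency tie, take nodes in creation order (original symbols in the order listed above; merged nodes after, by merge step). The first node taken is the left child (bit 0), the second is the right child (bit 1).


Huffman tree construction:
Step 1: Merge A(4) + I(10) = 14
Step 2: Merge (A+I)(14) + B(15) = 29
Step 3: Merge J(15) + G(18) = 33
Step 4: Merge ((A+I)+B)(29) + E(30) = 59
Step 5: Merge (J+G)(33) + (((A+I)+B)+E)(59) = 92
Read each symbol's code off the tree from the root (left child = 0, right child = 1).

Codes:
  A: 1000 (length 4)
  G: 01 (length 2)
  I: 1001 (length 4)
  B: 101 (length 3)
  E: 11 (length 2)
  J: 00 (length 2)
Average code length: 227/92 = 2.4674 bits/symbol


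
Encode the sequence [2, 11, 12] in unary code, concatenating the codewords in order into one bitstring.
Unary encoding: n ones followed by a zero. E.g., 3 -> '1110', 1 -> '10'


Encode each number as n ones followed by a terminating 0:
  2 -> 110 (3 bits)
  11 -> 111111111110 (12 bits)
  12 -> 1111111111110 (13 bits)
Total length = 3 + 12 + 13 = 28 bits.

Unary([2, 11, 12]) = 1101111111111101111111111110 (28 bits)


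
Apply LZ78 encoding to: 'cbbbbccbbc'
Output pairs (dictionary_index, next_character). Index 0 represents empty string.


LZ78 encoding steps:
Dictionary: {0: ''}
Step 1: w='' (idx 0), next='c' -> output (0, 'c'), add 'c' as idx 1
Step 2: w='' (idx 0), next='b' -> output (0, 'b'), add 'b' as idx 2
Step 3: w='b' (idx 2), next='b' -> output (2, 'b'), add 'bb' as idx 3
Step 4: w='b' (idx 2), next='c' -> output (2, 'c'), add 'bc' as idx 4
Step 5: w='c' (idx 1), next='b' -> output (1, 'b'), add 'cb' as idx 5
Step 6: w='bc' (idx 4), end of input -> output (4, '')


Encoded: [(0, 'c'), (0, 'b'), (2, 'b'), (2, 'c'), (1, 'b'), (4, '')]


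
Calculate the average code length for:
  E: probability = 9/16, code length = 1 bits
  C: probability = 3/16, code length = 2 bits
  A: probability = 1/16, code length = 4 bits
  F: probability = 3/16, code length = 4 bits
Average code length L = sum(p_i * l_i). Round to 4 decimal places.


Weighted contributions p_i * l_i:
  E: (9/16) * 1 = 9/16
  C: (3/16) * 2 = 6/16
  A: (1/16) * 4 = 4/16
  F: (3/16) * 4 = 12/16
Sum = (9 + 6 + 4 + 12)/16 = 31/16

L = 31/16 = 1.9375 bits/symbol


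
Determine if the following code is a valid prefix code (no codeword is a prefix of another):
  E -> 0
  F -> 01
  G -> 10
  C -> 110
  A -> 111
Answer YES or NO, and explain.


Checking each pair (does one codeword prefix another?):
  E='0' vs F='01': prefix -- VIOLATION

NO -- this is NOT a valid prefix code. E (0) is a prefix of F (01).


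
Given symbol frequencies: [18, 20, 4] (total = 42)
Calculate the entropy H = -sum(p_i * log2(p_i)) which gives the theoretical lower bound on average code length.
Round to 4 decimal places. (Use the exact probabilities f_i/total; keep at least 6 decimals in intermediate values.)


Per-symbol terms -p_i * log2(p_i) with p_i = f_i/42:
  p = 18/42 = 0.428571: log2(p) = -1.222392, -p*log2(p) = 0.523882
  p = 20/42 = 0.476190: log2(p) = -1.070389, -p*log2(p) = 0.509709
  p = 4/42 = 0.095238: log2(p) = -3.392317, -p*log2(p) = 0.323078
H = 0.523882 + 0.509709 + 0.323078 = 1.356669

H = 1.3567 bits/symbol
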